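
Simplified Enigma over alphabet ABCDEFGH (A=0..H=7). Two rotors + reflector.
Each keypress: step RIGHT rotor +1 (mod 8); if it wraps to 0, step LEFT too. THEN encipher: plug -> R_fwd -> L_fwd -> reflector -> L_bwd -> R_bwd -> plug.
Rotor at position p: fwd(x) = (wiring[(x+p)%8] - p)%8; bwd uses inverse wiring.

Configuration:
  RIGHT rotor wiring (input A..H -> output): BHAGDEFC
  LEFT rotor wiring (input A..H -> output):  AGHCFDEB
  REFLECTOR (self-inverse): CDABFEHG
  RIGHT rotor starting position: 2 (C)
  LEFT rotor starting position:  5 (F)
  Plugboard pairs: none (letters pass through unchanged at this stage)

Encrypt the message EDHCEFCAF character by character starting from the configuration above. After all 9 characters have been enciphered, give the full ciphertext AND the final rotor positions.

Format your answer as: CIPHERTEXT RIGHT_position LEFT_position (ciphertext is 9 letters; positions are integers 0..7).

Char 1 ('E'): step: R->3, L=5; E->plug->E->R->H->L->A->refl->C->L'->F->R'->H->plug->H
Char 2 ('D'): step: R->4, L=5; D->plug->D->R->G->L->F->refl->E->L'->C->R'->H->plug->H
Char 3 ('H'): step: R->5, L=5; H->plug->H->R->G->L->F->refl->E->L'->C->R'->E->plug->E
Char 4 ('C'): step: R->6, L=5; C->plug->C->R->D->L->D->refl->B->L'->E->R'->B->plug->B
Char 5 ('E'): step: R->7, L=5; E->plug->E->R->H->L->A->refl->C->L'->F->R'->G->plug->G
Char 6 ('F'): step: R->0, L->6 (L advanced); F->plug->F->R->E->L->B->refl->D->L'->B->R'->A->plug->A
Char 7 ('C'): step: R->1, L=6; C->plug->C->R->F->L->E->refl->F->L'->H->R'->B->plug->B
Char 8 ('A'): step: R->2, L=6; A->plug->A->R->G->L->H->refl->G->L'->A->R'->F->plug->F
Char 9 ('F'): step: R->3, L=6; F->plug->F->R->G->L->H->refl->G->L'->A->R'->B->plug->B
Final: ciphertext=HHEBGABFB, RIGHT=3, LEFT=6

Answer: HHEBGABFB 3 6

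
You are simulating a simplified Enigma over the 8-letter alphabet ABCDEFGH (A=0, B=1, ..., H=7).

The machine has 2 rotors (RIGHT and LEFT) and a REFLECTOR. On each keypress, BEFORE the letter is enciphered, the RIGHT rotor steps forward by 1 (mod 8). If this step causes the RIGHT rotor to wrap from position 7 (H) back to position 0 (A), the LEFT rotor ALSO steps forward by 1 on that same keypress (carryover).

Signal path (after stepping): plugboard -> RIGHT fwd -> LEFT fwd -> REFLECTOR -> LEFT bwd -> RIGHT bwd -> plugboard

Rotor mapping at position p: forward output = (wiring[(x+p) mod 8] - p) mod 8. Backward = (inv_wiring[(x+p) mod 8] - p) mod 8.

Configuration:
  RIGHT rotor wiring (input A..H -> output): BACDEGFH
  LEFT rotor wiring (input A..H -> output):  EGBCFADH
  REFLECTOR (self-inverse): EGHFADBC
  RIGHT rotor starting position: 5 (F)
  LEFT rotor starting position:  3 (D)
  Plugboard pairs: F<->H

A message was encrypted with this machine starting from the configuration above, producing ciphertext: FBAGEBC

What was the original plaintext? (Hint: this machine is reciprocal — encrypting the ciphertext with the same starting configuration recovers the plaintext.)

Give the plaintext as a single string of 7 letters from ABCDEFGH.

Answer: BFEDFEH

Derivation:
Char 1 ('F'): step: R->6, L=3; F->plug->H->R->A->L->H->refl->C->L'->B->R'->B->plug->B
Char 2 ('B'): step: R->7, L=3; B->plug->B->R->C->L->F->refl->D->L'->G->R'->H->plug->F
Char 3 ('A'): step: R->0, L->4 (L advanced); A->plug->A->R->B->L->E->refl->A->L'->E->R'->E->plug->E
Char 4 ('G'): step: R->1, L=4; G->plug->G->R->G->L->F->refl->D->L'->D->R'->D->plug->D
Char 5 ('E'): step: R->2, L=4; E->plug->E->R->D->L->D->refl->F->L'->G->R'->H->plug->F
Char 6 ('B'): step: R->3, L=4; B->plug->B->R->B->L->E->refl->A->L'->E->R'->E->plug->E
Char 7 ('C'): step: R->4, L=4; C->plug->C->R->B->L->E->refl->A->L'->E->R'->F->plug->H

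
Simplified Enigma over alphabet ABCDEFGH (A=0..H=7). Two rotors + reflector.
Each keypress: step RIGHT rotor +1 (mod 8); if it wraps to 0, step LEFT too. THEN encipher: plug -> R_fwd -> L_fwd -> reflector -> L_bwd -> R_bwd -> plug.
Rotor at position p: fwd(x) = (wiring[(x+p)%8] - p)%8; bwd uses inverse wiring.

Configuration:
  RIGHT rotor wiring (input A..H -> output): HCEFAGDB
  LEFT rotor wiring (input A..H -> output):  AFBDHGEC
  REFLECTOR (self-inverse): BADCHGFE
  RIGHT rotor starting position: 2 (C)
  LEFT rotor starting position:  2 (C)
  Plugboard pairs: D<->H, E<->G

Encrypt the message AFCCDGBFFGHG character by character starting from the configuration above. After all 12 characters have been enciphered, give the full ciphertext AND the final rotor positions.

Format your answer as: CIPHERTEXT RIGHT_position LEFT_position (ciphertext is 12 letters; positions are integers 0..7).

Answer: GBFAEEEEDEBE 6 3

Derivation:
Char 1 ('A'): step: R->3, L=2; A->plug->A->R->C->L->F->refl->G->L'->G->R'->E->plug->G
Char 2 ('F'): step: R->4, L=2; F->plug->F->R->G->L->G->refl->F->L'->C->R'->B->plug->B
Char 3 ('C'): step: R->5, L=2; C->plug->C->R->E->L->C->refl->D->L'->H->R'->F->plug->F
Char 4 ('C'): step: R->6, L=2; C->plug->C->R->B->L->B->refl->A->L'->F->R'->A->plug->A
Char 5 ('D'): step: R->7, L=2; D->plug->H->R->E->L->C->refl->D->L'->H->R'->G->plug->E
Char 6 ('G'): step: R->0, L->3 (L advanced); G->plug->E->R->A->L->A->refl->B->L'->D->R'->G->plug->E
Char 7 ('B'): step: R->1, L=3; B->plug->B->R->D->L->B->refl->A->L'->A->R'->G->plug->E
Char 8 ('F'): step: R->2, L=3; F->plug->F->R->H->L->G->refl->F->L'->F->R'->G->plug->E
Char 9 ('F'): step: R->3, L=3; F->plug->F->R->E->L->H->refl->E->L'->B->R'->H->plug->D
Char 10 ('G'): step: R->4, L=3; G->plug->E->R->D->L->B->refl->A->L'->A->R'->G->plug->E
Char 11 ('H'): step: R->5, L=3; H->plug->D->R->C->L->D->refl->C->L'->G->R'->B->plug->B
Char 12 ('G'): step: R->6, L=3; G->plug->E->R->G->L->C->refl->D->L'->C->R'->G->plug->E
Final: ciphertext=GBFAEEEEDEBE, RIGHT=6, LEFT=3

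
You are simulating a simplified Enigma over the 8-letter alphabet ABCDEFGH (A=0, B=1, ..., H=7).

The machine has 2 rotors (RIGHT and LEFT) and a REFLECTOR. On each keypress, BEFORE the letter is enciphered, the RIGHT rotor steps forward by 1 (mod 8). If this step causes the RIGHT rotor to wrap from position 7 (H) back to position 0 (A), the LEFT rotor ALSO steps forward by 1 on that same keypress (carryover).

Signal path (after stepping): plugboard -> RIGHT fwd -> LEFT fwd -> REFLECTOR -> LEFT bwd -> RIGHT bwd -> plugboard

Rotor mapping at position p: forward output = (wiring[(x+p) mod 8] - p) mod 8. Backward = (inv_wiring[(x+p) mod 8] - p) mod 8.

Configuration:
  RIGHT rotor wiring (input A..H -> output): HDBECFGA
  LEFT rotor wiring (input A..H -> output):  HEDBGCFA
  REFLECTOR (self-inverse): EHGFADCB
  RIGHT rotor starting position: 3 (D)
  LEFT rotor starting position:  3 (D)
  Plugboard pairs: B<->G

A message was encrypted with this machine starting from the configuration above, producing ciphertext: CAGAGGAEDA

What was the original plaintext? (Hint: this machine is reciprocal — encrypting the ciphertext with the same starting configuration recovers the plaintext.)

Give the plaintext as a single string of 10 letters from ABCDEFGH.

Answer: ACFCFDEDFG

Derivation:
Char 1 ('C'): step: R->4, L=3; C->plug->C->R->C->L->H->refl->B->L'->G->R'->A->plug->A
Char 2 ('A'): step: R->5, L=3; A->plug->A->R->A->L->G->refl->C->L'->D->R'->C->plug->C
Char 3 ('G'): step: R->6, L=3; G->plug->B->R->C->L->H->refl->B->L'->G->R'->F->plug->F
Char 4 ('A'): step: R->7, L=3; A->plug->A->R->B->L->D->refl->F->L'->E->R'->C->plug->C
Char 5 ('G'): step: R->0, L->4 (L advanced); G->plug->B->R->D->L->E->refl->A->L'->F->R'->F->plug->F
Char 6 ('G'): step: R->1, L=4; G->plug->B->R->A->L->C->refl->G->L'->B->R'->D->plug->D
Char 7 ('A'): step: R->2, L=4; A->plug->A->R->H->L->F->refl->D->L'->E->R'->E->plug->E
Char 8 ('E'): step: R->3, L=4; E->plug->E->R->F->L->A->refl->E->L'->D->R'->D->plug->D
Char 9 ('D'): step: R->4, L=4; D->plug->D->R->E->L->D->refl->F->L'->H->R'->F->plug->F
Char 10 ('A'): step: R->5, L=4; A->plug->A->R->A->L->C->refl->G->L'->B->R'->B->plug->G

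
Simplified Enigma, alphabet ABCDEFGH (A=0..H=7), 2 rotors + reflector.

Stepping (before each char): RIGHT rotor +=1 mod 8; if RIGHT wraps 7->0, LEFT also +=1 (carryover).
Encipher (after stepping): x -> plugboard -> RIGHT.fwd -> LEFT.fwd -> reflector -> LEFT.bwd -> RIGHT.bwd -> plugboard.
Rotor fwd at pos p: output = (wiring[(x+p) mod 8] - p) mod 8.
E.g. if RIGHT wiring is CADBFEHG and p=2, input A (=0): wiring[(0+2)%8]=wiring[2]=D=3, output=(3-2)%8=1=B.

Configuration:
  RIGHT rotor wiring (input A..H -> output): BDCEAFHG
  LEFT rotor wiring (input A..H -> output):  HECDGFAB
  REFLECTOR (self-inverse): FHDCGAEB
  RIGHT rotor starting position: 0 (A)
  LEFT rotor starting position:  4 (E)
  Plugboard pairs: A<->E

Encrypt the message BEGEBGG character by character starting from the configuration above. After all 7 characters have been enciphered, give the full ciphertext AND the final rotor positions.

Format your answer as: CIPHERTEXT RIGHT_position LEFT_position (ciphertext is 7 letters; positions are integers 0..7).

Answer: DFDHAFB 7 4

Derivation:
Char 1 ('B'): step: R->1, L=4; B->plug->B->R->B->L->B->refl->H->L'->H->R'->D->plug->D
Char 2 ('E'): step: R->2, L=4; E->plug->A->R->A->L->C->refl->D->L'->E->R'->F->plug->F
Char 3 ('G'): step: R->3, L=4; G->plug->G->R->A->L->C->refl->D->L'->E->R'->D->plug->D
Char 4 ('E'): step: R->4, L=4; E->plug->A->R->E->L->D->refl->C->L'->A->R'->H->plug->H
Char 5 ('B'): step: R->5, L=4; B->plug->B->R->C->L->E->refl->G->L'->G->R'->E->plug->A
Char 6 ('G'): step: R->6, L=4; G->plug->G->R->C->L->E->refl->G->L'->G->R'->F->plug->F
Char 7 ('G'): step: R->7, L=4; G->plug->G->R->G->L->G->refl->E->L'->C->R'->B->plug->B
Final: ciphertext=DFDHAFB, RIGHT=7, LEFT=4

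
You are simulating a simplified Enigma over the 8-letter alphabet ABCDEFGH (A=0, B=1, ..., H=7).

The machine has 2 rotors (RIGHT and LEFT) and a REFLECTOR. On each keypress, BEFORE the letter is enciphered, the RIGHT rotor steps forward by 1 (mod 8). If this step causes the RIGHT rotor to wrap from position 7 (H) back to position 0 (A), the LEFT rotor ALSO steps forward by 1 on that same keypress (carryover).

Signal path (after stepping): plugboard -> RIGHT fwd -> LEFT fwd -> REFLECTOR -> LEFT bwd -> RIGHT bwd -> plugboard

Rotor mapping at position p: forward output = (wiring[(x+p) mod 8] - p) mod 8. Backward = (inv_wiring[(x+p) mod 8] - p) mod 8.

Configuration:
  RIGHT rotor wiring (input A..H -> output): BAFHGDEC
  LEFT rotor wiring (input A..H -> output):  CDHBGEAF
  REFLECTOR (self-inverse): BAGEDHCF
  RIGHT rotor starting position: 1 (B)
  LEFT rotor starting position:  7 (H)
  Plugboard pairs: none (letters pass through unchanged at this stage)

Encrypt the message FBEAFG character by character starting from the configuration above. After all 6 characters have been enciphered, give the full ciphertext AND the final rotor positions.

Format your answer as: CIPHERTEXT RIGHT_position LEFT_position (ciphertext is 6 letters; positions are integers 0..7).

Answer: CEDCDE 7 7

Derivation:
Char 1 ('F'): step: R->2, L=7; F->plug->F->R->A->L->G->refl->C->L'->E->R'->C->plug->C
Char 2 ('B'): step: R->3, L=7; B->plug->B->R->D->L->A->refl->B->L'->H->R'->E->plug->E
Char 3 ('E'): step: R->4, L=7; E->plug->E->R->F->L->H->refl->F->L'->G->R'->D->plug->D
Char 4 ('A'): step: R->5, L=7; A->plug->A->R->G->L->F->refl->H->L'->F->R'->C->plug->C
Char 5 ('F'): step: R->6, L=7; F->plug->F->R->B->L->D->refl->E->L'->C->R'->D->plug->D
Char 6 ('G'): step: R->7, L=7; G->plug->G->R->E->L->C->refl->G->L'->A->R'->E->plug->E
Final: ciphertext=CEDCDE, RIGHT=7, LEFT=7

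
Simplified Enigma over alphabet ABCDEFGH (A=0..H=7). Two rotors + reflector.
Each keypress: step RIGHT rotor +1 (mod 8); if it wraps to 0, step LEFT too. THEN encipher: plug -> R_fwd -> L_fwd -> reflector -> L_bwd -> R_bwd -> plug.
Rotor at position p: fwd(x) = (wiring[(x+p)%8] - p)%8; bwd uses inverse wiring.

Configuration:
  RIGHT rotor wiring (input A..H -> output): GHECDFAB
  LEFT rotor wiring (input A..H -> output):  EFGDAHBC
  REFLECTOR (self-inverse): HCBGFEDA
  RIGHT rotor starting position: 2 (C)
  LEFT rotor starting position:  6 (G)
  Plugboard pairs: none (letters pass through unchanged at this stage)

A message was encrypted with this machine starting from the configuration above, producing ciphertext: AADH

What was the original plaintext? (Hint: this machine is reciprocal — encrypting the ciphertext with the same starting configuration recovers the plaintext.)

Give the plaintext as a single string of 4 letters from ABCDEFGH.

Char 1 ('A'): step: R->3, L=6; A->plug->A->R->H->L->B->refl->C->L'->G->R'->E->plug->E
Char 2 ('A'): step: R->4, L=6; A->plug->A->R->H->L->B->refl->C->L'->G->R'->H->plug->H
Char 3 ('D'): step: R->5, L=6; D->plug->D->R->B->L->E->refl->F->L'->F->R'->G->plug->G
Char 4 ('H'): step: R->6, L=6; H->plug->H->R->H->L->B->refl->C->L'->G->R'->E->plug->E

Answer: EHGE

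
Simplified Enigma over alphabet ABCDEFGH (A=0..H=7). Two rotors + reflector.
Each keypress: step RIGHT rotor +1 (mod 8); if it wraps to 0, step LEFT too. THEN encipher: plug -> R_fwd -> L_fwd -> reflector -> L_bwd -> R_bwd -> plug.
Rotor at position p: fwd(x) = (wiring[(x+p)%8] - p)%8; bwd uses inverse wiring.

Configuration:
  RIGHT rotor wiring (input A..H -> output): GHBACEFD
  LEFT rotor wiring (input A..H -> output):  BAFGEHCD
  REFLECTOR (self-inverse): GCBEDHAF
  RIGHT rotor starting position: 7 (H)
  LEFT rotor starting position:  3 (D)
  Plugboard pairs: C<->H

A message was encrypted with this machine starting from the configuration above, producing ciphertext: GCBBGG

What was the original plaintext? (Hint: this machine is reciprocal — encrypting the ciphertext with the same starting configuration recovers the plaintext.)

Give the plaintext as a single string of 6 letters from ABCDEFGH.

Answer: HDACHF

Derivation:
Char 1 ('G'): step: R->0, L->4 (L advanced); G->plug->G->R->F->L->E->refl->D->L'->B->R'->C->plug->H
Char 2 ('C'): step: R->1, L=4; C->plug->H->R->F->L->E->refl->D->L'->B->R'->D->plug->D
Char 3 ('B'): step: R->2, L=4; B->plug->B->R->G->L->B->refl->C->L'->H->R'->A->plug->A
Char 4 ('B'): step: R->3, L=4; B->plug->B->R->H->L->C->refl->B->L'->G->R'->H->plug->C
Char 5 ('G'): step: R->4, L=4; G->plug->G->R->F->L->E->refl->D->L'->B->R'->C->plug->H
Char 6 ('G'): step: R->5, L=4; G->plug->G->R->D->L->H->refl->F->L'->E->R'->F->plug->F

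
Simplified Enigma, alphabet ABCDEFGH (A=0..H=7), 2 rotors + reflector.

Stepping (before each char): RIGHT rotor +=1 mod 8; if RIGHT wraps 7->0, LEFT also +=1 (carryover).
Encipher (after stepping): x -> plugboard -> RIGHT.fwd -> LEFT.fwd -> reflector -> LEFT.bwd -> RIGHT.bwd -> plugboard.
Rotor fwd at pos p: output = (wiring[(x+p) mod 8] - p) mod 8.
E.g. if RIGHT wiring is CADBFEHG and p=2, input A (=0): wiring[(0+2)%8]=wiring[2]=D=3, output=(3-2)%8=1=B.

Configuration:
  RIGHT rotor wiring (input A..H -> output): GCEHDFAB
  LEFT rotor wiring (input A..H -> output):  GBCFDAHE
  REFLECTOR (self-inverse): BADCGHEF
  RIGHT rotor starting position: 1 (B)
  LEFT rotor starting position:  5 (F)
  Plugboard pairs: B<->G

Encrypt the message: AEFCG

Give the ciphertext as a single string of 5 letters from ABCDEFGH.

Char 1 ('A'): step: R->2, L=5; A->plug->A->R->C->L->H->refl->F->L'->F->R'->B->plug->G
Char 2 ('E'): step: R->3, L=5; E->plug->E->R->G->L->A->refl->B->L'->D->R'->F->plug->F
Char 3 ('F'): step: R->4, L=5; F->plug->F->R->G->L->A->refl->B->L'->D->R'->H->plug->H
Char 4 ('C'): step: R->5, L=5; C->plug->C->R->E->L->E->refl->G->L'->H->R'->F->plug->F
Char 5 ('G'): step: R->6, L=5; G->plug->B->R->D->L->B->refl->A->L'->G->R'->E->plug->E

Answer: GFHFE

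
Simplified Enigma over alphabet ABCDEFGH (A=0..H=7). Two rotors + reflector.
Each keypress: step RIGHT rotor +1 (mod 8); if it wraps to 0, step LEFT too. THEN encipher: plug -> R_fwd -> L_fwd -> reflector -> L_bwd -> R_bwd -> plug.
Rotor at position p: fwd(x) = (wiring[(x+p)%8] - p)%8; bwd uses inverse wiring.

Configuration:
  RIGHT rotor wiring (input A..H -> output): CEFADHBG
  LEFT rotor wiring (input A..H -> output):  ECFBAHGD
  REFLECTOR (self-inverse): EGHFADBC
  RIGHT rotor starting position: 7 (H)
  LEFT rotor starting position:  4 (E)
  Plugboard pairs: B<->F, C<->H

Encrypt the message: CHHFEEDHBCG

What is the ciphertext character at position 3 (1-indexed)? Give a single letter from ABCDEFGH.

Char 1 ('C'): step: R->0, L->5 (L advanced); C->plug->H->R->G->L->E->refl->A->L'->F->R'->C->plug->H
Char 2 ('H'): step: R->1, L=5; H->plug->C->R->H->L->D->refl->F->L'->E->R'->B->plug->F
Char 3 ('H'): step: R->2, L=5; H->plug->C->R->B->L->B->refl->G->L'->C->R'->H->plug->C

C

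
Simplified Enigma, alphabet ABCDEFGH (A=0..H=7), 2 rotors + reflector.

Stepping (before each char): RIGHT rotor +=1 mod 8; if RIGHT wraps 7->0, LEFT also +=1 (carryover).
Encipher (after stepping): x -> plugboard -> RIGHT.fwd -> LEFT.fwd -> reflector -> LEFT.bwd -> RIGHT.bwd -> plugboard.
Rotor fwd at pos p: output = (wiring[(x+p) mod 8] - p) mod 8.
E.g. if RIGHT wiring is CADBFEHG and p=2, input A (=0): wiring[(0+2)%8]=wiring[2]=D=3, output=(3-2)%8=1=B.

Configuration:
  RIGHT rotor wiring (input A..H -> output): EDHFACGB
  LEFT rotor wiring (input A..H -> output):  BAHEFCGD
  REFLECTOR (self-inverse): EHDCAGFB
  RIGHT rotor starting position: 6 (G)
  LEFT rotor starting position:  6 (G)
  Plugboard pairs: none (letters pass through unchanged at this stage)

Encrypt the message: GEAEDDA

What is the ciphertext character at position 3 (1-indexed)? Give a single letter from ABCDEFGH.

Char 1 ('G'): step: R->7, L=6; G->plug->G->R->D->L->C->refl->D->L'->C->R'->A->plug->A
Char 2 ('E'): step: R->0, L->7 (L advanced); E->plug->E->R->A->L->E->refl->A->L'->D->R'->B->plug->B
Char 3 ('A'): step: R->1, L=7; A->plug->A->R->C->L->B->refl->H->L'->H->R'->D->plug->D

D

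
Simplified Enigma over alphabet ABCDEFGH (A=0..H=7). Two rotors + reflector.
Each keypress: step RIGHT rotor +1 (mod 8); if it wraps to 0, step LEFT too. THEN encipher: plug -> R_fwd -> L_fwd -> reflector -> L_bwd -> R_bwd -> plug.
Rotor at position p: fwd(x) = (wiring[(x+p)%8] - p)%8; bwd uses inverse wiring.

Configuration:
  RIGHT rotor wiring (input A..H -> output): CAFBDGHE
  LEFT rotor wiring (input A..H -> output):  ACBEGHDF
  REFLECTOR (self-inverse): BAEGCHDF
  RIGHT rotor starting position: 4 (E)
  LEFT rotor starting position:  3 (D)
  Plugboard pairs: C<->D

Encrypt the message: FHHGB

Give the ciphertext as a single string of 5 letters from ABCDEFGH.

Answer: EFBED

Derivation:
Char 1 ('F'): step: R->5, L=3; F->plug->F->R->A->L->B->refl->A->L'->D->R'->E->plug->E
Char 2 ('H'): step: R->6, L=3; H->plug->H->R->A->L->B->refl->A->L'->D->R'->F->plug->F
Char 3 ('H'): step: R->7, L=3; H->plug->H->R->A->L->B->refl->A->L'->D->R'->B->plug->B
Char 4 ('G'): step: R->0, L->4 (L advanced); G->plug->G->R->H->L->A->refl->B->L'->D->R'->E->plug->E
Char 5 ('B'): step: R->1, L=4; B->plug->B->R->E->L->E->refl->C->L'->A->R'->C->plug->D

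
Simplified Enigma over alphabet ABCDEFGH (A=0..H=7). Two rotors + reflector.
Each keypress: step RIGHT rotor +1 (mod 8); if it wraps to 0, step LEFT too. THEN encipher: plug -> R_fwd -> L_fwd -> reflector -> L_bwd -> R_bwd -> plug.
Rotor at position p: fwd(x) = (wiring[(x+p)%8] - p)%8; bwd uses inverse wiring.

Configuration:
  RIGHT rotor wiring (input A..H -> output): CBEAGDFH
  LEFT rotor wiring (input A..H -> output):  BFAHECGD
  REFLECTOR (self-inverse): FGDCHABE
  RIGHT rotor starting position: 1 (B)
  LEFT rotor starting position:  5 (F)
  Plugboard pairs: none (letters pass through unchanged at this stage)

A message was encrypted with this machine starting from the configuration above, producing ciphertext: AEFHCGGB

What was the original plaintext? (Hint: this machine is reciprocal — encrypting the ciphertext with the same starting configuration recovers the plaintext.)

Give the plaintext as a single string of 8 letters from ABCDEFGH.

Answer: DCECGAEC

Derivation:
Char 1 ('A'): step: R->2, L=5; A->plug->A->R->C->L->G->refl->B->L'->B->R'->D->plug->D
Char 2 ('E'): step: R->3, L=5; E->plug->E->R->E->L->A->refl->F->L'->A->R'->C->plug->C
Char 3 ('F'): step: R->4, L=5; F->plug->F->R->F->L->D->refl->C->L'->G->R'->E->plug->E
Char 4 ('H'): step: R->5, L=5; H->plug->H->R->B->L->B->refl->G->L'->C->R'->C->plug->C
Char 5 ('C'): step: R->6, L=5; C->plug->C->R->E->L->A->refl->F->L'->A->R'->G->plug->G
Char 6 ('G'): step: R->7, L=5; G->plug->G->R->E->L->A->refl->F->L'->A->R'->A->plug->A
Char 7 ('G'): step: R->0, L->6 (L advanced); G->plug->G->R->F->L->B->refl->G->L'->G->R'->E->plug->E
Char 8 ('B'): step: R->1, L=6; B->plug->B->R->D->L->H->refl->E->L'->H->R'->C->plug->C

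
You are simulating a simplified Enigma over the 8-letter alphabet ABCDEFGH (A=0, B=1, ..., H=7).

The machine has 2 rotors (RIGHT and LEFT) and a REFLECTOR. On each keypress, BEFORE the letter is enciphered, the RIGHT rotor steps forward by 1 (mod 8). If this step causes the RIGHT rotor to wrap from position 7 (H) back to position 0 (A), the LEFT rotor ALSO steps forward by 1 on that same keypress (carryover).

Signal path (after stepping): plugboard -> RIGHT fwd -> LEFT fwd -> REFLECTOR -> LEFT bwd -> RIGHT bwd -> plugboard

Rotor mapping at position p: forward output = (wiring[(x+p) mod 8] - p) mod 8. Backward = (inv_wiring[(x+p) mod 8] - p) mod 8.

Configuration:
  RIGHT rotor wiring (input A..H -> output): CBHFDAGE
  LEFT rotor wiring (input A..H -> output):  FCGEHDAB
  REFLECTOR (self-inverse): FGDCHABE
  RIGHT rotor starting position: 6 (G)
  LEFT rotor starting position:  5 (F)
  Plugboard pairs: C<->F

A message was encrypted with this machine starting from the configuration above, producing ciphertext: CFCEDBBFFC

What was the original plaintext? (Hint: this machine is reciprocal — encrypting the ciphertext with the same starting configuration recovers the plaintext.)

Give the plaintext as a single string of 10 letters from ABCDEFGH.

Char 1 ('C'): step: R->7, L=5; C->plug->F->R->E->L->F->refl->A->L'->D->R'->B->plug->B
Char 2 ('F'): step: R->0, L->6 (L advanced); F->plug->C->R->H->L->F->refl->A->L'->E->R'->H->plug->H
Char 3 ('C'): step: R->1, L=6; C->plug->F->R->F->L->G->refl->B->L'->G->R'->B->plug->B
Char 4 ('E'): step: R->2, L=6; E->plug->E->R->E->L->A->refl->F->L'->H->R'->H->plug->H
Char 5 ('D'): step: R->3, L=6; D->plug->D->R->D->L->E->refl->H->L'->C->R'->A->plug->A
Char 6 ('B'): step: R->4, L=6; B->plug->B->R->E->L->A->refl->F->L'->H->R'->A->plug->A
Char 7 ('B'): step: R->5, L=6; B->plug->B->R->B->L->D->refl->C->L'->A->R'->G->plug->G
Char 8 ('F'): step: R->6, L=6; F->plug->C->R->E->L->A->refl->F->L'->H->R'->F->plug->C
Char 9 ('F'): step: R->7, L=6; F->plug->C->R->C->L->H->refl->E->L'->D->R'->B->plug->B
Char 10 ('C'): step: R->0, L->7 (L advanced); C->plug->F->R->A->L->C->refl->D->L'->C->R'->A->plug->A

Answer: BHBHAAGCBA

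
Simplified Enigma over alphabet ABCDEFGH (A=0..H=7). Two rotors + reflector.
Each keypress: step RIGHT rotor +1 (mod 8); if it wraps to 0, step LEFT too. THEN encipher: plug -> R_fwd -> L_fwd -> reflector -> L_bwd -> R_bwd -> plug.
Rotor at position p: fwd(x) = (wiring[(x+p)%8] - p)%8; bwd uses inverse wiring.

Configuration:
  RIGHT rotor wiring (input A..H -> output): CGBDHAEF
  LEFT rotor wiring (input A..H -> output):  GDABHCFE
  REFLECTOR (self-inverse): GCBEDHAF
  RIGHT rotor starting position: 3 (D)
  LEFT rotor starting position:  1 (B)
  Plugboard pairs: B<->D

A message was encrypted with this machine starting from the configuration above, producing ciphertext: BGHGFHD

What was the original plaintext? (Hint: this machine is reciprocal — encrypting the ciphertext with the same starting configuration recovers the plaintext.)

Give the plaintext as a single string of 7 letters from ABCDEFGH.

Answer: HBECBCE

Derivation:
Char 1 ('B'): step: R->4, L=1; B->plug->D->R->B->L->H->refl->F->L'->H->R'->H->plug->H
Char 2 ('G'): step: R->5, L=1; G->plug->G->R->G->L->D->refl->E->L'->F->R'->D->plug->B
Char 3 ('H'): step: R->6, L=1; H->plug->H->R->C->L->A->refl->G->L'->D->R'->E->plug->E
Char 4 ('G'): step: R->7, L=1; G->plug->G->R->B->L->H->refl->F->L'->H->R'->C->plug->C
Char 5 ('F'): step: R->0, L->2 (L advanced); F->plug->F->R->A->L->G->refl->A->L'->D->R'->D->plug->B
Char 6 ('H'): step: R->1, L=2; H->plug->H->R->B->L->H->refl->F->L'->C->R'->C->plug->C
Char 7 ('D'): step: R->2, L=2; D->plug->B->R->B->L->H->refl->F->L'->C->R'->E->plug->E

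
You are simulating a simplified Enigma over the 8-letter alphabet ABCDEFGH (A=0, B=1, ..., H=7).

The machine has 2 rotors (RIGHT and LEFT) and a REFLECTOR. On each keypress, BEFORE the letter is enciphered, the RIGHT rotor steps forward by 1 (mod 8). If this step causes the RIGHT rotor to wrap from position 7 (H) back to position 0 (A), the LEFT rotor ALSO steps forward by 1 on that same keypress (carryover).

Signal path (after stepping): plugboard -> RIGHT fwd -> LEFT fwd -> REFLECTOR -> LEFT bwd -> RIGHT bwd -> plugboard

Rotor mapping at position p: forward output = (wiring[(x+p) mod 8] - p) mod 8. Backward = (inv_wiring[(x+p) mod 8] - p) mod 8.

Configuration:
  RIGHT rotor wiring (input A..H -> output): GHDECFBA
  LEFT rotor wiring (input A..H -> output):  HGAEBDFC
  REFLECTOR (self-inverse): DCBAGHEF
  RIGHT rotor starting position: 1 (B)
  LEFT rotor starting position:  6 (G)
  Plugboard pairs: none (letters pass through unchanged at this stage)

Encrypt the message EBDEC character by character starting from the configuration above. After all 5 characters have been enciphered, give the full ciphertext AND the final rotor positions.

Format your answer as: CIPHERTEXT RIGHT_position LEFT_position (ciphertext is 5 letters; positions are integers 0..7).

Char 1 ('E'): step: R->2, L=6; E->plug->E->R->H->L->F->refl->H->L'->A->R'->C->plug->C
Char 2 ('B'): step: R->3, L=6; B->plug->B->R->H->L->F->refl->H->L'->A->R'->H->plug->H
Char 3 ('D'): step: R->4, L=6; D->plug->D->R->E->L->C->refl->B->L'->C->R'->E->plug->E
Char 4 ('E'): step: R->5, L=6; E->plug->E->R->C->L->B->refl->C->L'->E->R'->B->plug->B
Char 5 ('C'): step: R->6, L=6; C->plug->C->R->A->L->H->refl->F->L'->H->R'->H->plug->H
Final: ciphertext=CHEBH, RIGHT=6, LEFT=6

Answer: CHEBH 6 6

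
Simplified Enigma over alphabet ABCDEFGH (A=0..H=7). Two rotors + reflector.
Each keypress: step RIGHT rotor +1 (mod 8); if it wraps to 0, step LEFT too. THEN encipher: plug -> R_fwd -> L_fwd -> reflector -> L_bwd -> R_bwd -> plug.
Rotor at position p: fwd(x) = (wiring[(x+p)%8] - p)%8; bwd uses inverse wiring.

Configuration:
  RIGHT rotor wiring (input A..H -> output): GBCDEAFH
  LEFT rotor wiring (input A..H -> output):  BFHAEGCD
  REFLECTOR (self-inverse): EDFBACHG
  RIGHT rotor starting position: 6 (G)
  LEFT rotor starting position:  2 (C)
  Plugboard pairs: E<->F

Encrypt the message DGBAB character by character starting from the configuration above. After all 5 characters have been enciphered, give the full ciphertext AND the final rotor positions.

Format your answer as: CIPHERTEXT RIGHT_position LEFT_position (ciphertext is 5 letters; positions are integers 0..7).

Char 1 ('D'): step: R->7, L=2; D->plug->D->R->D->L->E->refl->A->L'->E->R'->E->plug->F
Char 2 ('G'): step: R->0, L->3 (L advanced); G->plug->G->R->F->L->G->refl->H->L'->D->R'->D->plug->D
Char 3 ('B'): step: R->1, L=3; B->plug->B->R->B->L->B->refl->D->L'->C->R'->C->plug->C
Char 4 ('A'): step: R->2, L=3; A->plug->A->R->A->L->F->refl->C->L'->G->R'->D->plug->D
Char 5 ('B'): step: R->3, L=3; B->plug->B->R->B->L->B->refl->D->L'->C->R'->D->plug->D
Final: ciphertext=FDCDD, RIGHT=3, LEFT=3

Answer: FDCDD 3 3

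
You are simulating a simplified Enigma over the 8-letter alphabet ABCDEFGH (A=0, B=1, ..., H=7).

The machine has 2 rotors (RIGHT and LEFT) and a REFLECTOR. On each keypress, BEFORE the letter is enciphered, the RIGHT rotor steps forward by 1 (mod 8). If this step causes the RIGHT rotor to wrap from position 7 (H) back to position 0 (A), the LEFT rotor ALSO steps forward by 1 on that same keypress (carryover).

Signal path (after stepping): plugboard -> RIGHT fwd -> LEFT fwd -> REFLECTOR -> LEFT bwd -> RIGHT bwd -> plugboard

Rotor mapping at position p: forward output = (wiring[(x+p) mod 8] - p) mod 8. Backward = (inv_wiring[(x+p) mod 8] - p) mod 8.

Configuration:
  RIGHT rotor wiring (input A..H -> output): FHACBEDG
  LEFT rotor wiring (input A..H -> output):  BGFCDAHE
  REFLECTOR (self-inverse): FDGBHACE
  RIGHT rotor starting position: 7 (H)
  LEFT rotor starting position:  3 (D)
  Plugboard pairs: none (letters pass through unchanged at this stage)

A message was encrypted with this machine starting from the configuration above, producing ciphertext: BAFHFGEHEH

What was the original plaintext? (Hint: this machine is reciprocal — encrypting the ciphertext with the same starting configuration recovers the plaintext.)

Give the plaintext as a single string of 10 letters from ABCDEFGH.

Answer: AFGAGAHEBD

Derivation:
Char 1 ('B'): step: R->0, L->4 (L advanced); B->plug->B->R->H->L->G->refl->C->L'->F->R'->A->plug->A
Char 2 ('A'): step: R->1, L=4; A->plug->A->R->G->L->B->refl->D->L'->C->R'->F->plug->F
Char 3 ('F'): step: R->2, L=4; F->plug->F->R->E->L->F->refl->A->L'->D->R'->G->plug->G
Char 4 ('H'): step: R->3, L=4; H->plug->H->R->F->L->C->refl->G->L'->H->R'->A->plug->A
Char 5 ('F'): step: R->4, L=4; F->plug->F->R->D->L->A->refl->F->L'->E->R'->G->plug->G
Char 6 ('G'): step: R->5, L=4; G->plug->G->R->F->L->C->refl->G->L'->H->R'->A->plug->A
Char 7 ('E'): step: R->6, L=4; E->plug->E->R->C->L->D->refl->B->L'->G->R'->H->plug->H
Char 8 ('H'): step: R->7, L=4; H->plug->H->R->E->L->F->refl->A->L'->D->R'->E->plug->E
Char 9 ('E'): step: R->0, L->5 (L advanced); E->plug->E->R->B->L->C->refl->G->L'->H->R'->B->plug->B
Char 10 ('H'): step: R->1, L=5; H->plug->H->R->E->L->B->refl->D->L'->A->R'->D->plug->D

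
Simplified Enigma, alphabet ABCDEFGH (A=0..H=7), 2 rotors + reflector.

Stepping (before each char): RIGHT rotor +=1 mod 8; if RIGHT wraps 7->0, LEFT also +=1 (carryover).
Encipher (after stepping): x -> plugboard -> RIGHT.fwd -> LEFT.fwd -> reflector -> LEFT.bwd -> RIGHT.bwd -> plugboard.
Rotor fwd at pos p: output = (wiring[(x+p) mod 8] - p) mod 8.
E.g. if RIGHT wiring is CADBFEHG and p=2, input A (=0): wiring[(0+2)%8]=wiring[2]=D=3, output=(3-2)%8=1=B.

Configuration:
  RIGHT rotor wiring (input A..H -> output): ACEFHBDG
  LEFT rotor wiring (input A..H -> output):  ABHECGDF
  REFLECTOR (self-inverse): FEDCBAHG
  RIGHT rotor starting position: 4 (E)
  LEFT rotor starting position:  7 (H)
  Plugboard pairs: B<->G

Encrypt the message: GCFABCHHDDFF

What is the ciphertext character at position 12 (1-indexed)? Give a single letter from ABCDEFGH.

Char 1 ('G'): step: R->5, L=7; G->plug->B->R->G->L->H->refl->G->L'->A->R'->G->plug->B
Char 2 ('C'): step: R->6, L=7; C->plug->C->R->C->L->C->refl->D->L'->F->R'->A->plug->A
Char 3 ('F'): step: R->7, L=7; F->plug->F->R->A->L->G->refl->H->L'->G->R'->E->plug->E
Char 4 ('A'): step: R->0, L->0 (L advanced); A->plug->A->R->A->L->A->refl->F->L'->H->R'->E->plug->E
Char 5 ('B'): step: R->1, L=0; B->plug->G->R->F->L->G->refl->H->L'->C->R'->F->plug->F
Char 6 ('C'): step: R->2, L=0; C->plug->C->R->F->L->G->refl->H->L'->C->R'->A->plug->A
Char 7 ('H'): step: R->3, L=0; H->plug->H->R->B->L->B->refl->E->L'->D->R'->E->plug->E
Char 8 ('H'): step: R->4, L=0; H->plug->H->R->B->L->B->refl->E->L'->D->R'->A->plug->A
Char 9 ('D'): step: R->5, L=0; D->plug->D->R->D->L->E->refl->B->L'->B->R'->C->plug->C
Char 10 ('D'): step: R->6, L=0; D->plug->D->R->E->L->C->refl->D->L'->G->R'->E->plug->E
Char 11 ('F'): step: R->7, L=0; F->plug->F->R->A->L->A->refl->F->L'->H->R'->A->plug->A
Char 12 ('F'): step: R->0, L->1 (L advanced); F->plug->F->R->B->L->G->refl->H->L'->H->R'->E->plug->E

E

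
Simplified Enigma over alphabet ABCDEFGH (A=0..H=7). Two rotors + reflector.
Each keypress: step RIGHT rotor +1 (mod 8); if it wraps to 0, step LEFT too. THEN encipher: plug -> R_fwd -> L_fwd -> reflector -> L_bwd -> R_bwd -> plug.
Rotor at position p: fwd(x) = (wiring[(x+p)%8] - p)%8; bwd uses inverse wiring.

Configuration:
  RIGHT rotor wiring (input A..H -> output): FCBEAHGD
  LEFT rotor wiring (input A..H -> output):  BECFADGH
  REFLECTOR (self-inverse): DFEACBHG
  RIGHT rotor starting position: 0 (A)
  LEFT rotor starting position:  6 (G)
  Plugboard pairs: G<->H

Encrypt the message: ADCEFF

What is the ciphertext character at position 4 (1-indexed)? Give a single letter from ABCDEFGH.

Char 1 ('A'): step: R->1, L=6; A->plug->A->R->B->L->B->refl->F->L'->H->R'->D->plug->D
Char 2 ('D'): step: R->2, L=6; D->plug->D->R->F->L->H->refl->G->L'->D->R'->G->plug->H
Char 3 ('C'): step: R->3, L=6; C->plug->C->R->E->L->E->refl->C->L'->G->R'->H->plug->G
Char 4 ('E'): step: R->4, L=6; E->plug->E->R->B->L->B->refl->F->L'->H->R'->D->plug->D

D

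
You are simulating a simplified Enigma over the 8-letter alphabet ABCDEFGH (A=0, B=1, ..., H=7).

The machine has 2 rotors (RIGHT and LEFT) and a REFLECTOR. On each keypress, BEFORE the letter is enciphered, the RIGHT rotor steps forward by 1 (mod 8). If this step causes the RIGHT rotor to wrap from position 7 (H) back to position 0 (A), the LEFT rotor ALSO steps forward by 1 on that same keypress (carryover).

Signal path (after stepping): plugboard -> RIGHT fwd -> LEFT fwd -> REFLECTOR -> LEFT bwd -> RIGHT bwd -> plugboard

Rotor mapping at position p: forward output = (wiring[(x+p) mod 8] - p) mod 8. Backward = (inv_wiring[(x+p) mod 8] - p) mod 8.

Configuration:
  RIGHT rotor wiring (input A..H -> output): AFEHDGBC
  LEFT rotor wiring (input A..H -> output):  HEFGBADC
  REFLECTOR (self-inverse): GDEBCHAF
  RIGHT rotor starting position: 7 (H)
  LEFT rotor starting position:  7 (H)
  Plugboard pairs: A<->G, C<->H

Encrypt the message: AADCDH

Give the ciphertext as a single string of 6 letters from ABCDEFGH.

Answer: DCAEED

Derivation:
Char 1 ('A'): step: R->0, L->0 (L advanced); A->plug->G->R->B->L->E->refl->C->L'->H->R'->D->plug->D
Char 2 ('A'): step: R->1, L=0; A->plug->G->R->B->L->E->refl->C->L'->H->R'->H->plug->C
Char 3 ('D'): step: R->2, L=0; D->plug->D->R->E->L->B->refl->D->L'->G->R'->G->plug->A
Char 4 ('C'): step: R->3, L=0; C->plug->H->R->B->L->E->refl->C->L'->H->R'->E->plug->E
Char 5 ('D'): step: R->4, L=0; D->plug->D->R->G->L->D->refl->B->L'->E->R'->E->plug->E
Char 6 ('H'): step: R->5, L=0; H->plug->C->R->F->L->A->refl->G->L'->D->R'->D->plug->D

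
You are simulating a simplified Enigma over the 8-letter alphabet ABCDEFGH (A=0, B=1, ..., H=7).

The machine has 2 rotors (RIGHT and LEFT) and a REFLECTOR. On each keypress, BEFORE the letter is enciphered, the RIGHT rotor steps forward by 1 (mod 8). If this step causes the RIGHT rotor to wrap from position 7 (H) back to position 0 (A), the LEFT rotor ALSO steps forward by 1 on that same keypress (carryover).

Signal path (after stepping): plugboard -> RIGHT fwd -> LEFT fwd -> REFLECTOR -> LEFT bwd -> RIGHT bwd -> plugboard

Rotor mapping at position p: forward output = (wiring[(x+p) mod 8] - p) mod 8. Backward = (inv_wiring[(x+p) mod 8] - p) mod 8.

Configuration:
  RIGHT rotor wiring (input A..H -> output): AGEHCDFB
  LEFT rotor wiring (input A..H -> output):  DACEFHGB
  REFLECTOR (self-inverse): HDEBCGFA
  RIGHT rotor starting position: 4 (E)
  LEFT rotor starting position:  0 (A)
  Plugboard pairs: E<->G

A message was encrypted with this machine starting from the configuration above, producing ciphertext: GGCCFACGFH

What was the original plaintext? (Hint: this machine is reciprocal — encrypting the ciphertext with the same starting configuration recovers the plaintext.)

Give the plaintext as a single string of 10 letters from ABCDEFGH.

Answer: HEGEADGDDE

Derivation:
Char 1 ('G'): step: R->5, L=0; G->plug->E->R->B->L->A->refl->H->L'->F->R'->H->plug->H
Char 2 ('G'): step: R->6, L=0; G->plug->E->R->G->L->G->refl->F->L'->E->R'->G->plug->E
Char 3 ('C'): step: R->7, L=0; C->plug->C->R->H->L->B->refl->D->L'->A->R'->E->plug->G
Char 4 ('C'): step: R->0, L->1 (L advanced); C->plug->C->R->E->L->G->refl->F->L'->F->R'->G->plug->E
Char 5 ('F'): step: R->1, L=1; F->plug->F->R->E->L->G->refl->F->L'->F->R'->A->plug->A
Char 6 ('A'): step: R->2, L=1; A->plug->A->R->C->L->D->refl->B->L'->B->R'->D->plug->D
Char 7 ('C'): step: R->3, L=1; C->plug->C->R->A->L->H->refl->A->L'->G->R'->E->plug->G
Char 8 ('G'): step: R->4, L=1; G->plug->E->R->E->L->G->refl->F->L'->F->R'->D->plug->D
Char 9 ('F'): step: R->5, L=1; F->plug->F->R->H->L->C->refl->E->L'->D->R'->D->plug->D
Char 10 ('H'): step: R->6, L=1; H->plug->H->R->F->L->F->refl->G->L'->E->R'->G->plug->E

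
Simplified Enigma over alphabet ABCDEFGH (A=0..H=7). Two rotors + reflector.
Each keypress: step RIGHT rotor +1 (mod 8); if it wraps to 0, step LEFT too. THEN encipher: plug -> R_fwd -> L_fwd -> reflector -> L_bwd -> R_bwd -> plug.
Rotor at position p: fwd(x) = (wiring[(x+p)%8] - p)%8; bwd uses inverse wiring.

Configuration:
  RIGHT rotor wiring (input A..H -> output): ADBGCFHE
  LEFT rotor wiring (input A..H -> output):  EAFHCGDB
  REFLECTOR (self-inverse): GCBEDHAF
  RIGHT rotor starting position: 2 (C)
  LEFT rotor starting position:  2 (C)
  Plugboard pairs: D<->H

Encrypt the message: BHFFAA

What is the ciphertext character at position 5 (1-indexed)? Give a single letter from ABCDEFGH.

Char 1 ('B'): step: R->3, L=2; B->plug->B->R->H->L->G->refl->A->L'->C->R'->C->plug->C
Char 2 ('H'): step: R->4, L=2; H->plug->D->R->A->L->D->refl->E->L'->D->R'->C->plug->C
Char 3 ('F'): step: R->5, L=2; F->plug->F->R->E->L->B->refl->C->L'->G->R'->E->plug->E
Char 4 ('F'): step: R->6, L=2; F->plug->F->R->A->L->D->refl->E->L'->D->R'->E->plug->E
Char 5 ('A'): step: R->7, L=2; A->plug->A->R->F->L->H->refl->F->L'->B->R'->B->plug->B

B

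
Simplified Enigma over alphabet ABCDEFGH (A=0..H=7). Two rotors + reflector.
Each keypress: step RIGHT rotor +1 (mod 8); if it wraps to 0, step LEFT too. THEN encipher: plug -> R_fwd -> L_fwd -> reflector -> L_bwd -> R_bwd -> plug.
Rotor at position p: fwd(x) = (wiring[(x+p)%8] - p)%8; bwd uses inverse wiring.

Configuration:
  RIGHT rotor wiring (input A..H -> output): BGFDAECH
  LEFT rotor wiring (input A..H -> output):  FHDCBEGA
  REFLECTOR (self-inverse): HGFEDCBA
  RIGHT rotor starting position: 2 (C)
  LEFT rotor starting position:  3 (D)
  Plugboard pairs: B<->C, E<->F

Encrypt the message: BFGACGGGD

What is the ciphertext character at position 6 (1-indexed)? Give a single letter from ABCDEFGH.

Char 1 ('B'): step: R->3, L=3; B->plug->C->R->B->L->G->refl->B->L'->C->R'->H->plug->H
Char 2 ('F'): step: R->4, L=3; F->plug->E->R->F->L->C->refl->F->L'->E->R'->A->plug->A
Char 3 ('G'): step: R->5, L=3; G->plug->G->R->G->L->E->refl->D->L'->D->R'->H->plug->H
Char 4 ('A'): step: R->6, L=3; A->plug->A->R->E->L->F->refl->C->L'->F->R'->F->plug->E
Char 5 ('C'): step: R->7, L=3; C->plug->B->R->C->L->B->refl->G->L'->B->R'->F->plug->E
Char 6 ('G'): step: R->0, L->4 (L advanced); G->plug->G->R->C->L->C->refl->F->L'->A->R'->E->plug->F

F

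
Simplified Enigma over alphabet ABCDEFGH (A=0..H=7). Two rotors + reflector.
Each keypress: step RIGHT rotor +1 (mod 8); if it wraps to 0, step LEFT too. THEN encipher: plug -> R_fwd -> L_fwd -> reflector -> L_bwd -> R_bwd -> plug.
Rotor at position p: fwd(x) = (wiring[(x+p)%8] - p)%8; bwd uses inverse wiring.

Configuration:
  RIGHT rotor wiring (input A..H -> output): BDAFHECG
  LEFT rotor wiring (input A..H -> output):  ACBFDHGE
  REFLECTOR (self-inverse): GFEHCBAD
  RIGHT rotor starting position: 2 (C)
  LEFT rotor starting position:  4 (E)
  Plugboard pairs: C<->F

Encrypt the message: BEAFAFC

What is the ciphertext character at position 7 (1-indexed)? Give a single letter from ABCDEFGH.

Char 1 ('B'): step: R->3, L=4; B->plug->B->R->E->L->E->refl->C->L'->C->R'->A->plug->A
Char 2 ('E'): step: R->4, L=4; E->plug->E->R->F->L->G->refl->A->L'->D->R'->A->plug->A
Char 3 ('A'): step: R->5, L=4; A->plug->A->R->H->L->B->refl->F->L'->G->R'->E->plug->E
Char 4 ('F'): step: R->6, L=4; F->plug->C->R->D->L->A->refl->G->L'->F->R'->D->plug->D
Char 5 ('A'): step: R->7, L=4; A->plug->A->R->H->L->B->refl->F->L'->G->R'->E->plug->E
Char 6 ('F'): step: R->0, L->5 (L advanced); F->plug->C->R->A->L->C->refl->E->L'->F->R'->D->plug->D
Char 7 ('C'): step: R->1, L=5; C->plug->F->R->B->L->B->refl->F->L'->E->R'->C->plug->F

F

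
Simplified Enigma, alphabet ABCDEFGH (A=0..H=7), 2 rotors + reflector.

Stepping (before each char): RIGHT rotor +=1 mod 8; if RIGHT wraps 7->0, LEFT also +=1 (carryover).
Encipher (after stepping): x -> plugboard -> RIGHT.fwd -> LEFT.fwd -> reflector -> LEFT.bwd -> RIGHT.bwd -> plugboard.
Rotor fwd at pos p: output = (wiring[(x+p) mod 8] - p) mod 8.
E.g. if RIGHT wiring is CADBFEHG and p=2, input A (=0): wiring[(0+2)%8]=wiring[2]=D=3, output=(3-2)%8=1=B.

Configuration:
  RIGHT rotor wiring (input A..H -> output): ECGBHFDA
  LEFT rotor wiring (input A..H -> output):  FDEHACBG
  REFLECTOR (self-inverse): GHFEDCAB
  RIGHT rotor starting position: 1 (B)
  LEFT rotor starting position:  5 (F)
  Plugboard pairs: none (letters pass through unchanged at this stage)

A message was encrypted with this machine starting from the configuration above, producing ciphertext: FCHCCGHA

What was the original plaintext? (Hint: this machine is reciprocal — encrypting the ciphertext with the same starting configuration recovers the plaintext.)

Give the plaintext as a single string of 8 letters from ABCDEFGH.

Char 1 ('F'): step: R->2, L=5; F->plug->F->R->G->L->C->refl->F->L'->A->R'->H->plug->H
Char 2 ('C'): step: R->3, L=5; C->plug->C->R->C->L->B->refl->H->L'->F->R'->E->plug->E
Char 3 ('H'): step: R->4, L=5; H->plug->H->R->F->L->H->refl->B->L'->C->R'->G->plug->G
Char 4 ('C'): step: R->5, L=5; C->plug->C->R->D->L->A->refl->G->L'->E->R'->G->plug->G
Char 5 ('C'): step: R->6, L=5; C->plug->C->R->G->L->C->refl->F->L'->A->R'->E->plug->E
Char 6 ('G'): step: R->7, L=5; G->plug->G->R->G->L->C->refl->F->L'->A->R'->F->plug->F
Char 7 ('H'): step: R->0, L->6 (L advanced); H->plug->H->R->A->L->D->refl->E->L'->H->R'->E->plug->E
Char 8 ('A'): step: R->1, L=6; A->plug->A->R->B->L->A->refl->G->L'->E->R'->E->plug->E

Answer: HEGGEFEE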